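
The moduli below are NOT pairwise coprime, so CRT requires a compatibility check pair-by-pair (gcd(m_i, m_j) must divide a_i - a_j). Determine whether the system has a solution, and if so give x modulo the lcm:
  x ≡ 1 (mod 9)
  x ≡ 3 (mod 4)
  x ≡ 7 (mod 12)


Moduli 9, 4, 12 are not pairwise coprime, so CRT works modulo lcm(m_i) when all pairwise compatibility conditions hold.
Pairwise compatibility: gcd(m_i, m_j) must divide a_i - a_j for every pair.
Merge one congruence at a time:
  Start: x ≡ 1 (mod 9).
  Combine with x ≡ 3 (mod 4): gcd(9, 4) = 1; 3 - 1 = 2, which IS divisible by 1, so compatible.
    Write x = 1 + 9·t and substitute into x ≡ 3 (mod 4): 9·t ≡ 3 − 1 = 2 (mod 4).
    Reduce coefficients mod 4: 1·t ≡ 2 (mod 4).
    So t ≡ 2 (mod 4).
    Then x = 1 + 9·2 = 19, valid modulo lcm(9, 4) = 36: x ≡ 19 (mod 36).
  Combine with x ≡ 7 (mod 12): gcd(36, 12) = 12; 7 - 19 = -12, which IS divisible by 12, so compatible.
    Write x = 19 + 36·t and substitute into x ≡ 7 (mod 12): 36·t ≡ 7 − 19 = -12 (mod 12).
    Divide the congruence (and modulus) by g = 12: 3·t ≡ -1 (mod 1).
    Modulo 1 every t works; take t = 0.
    Then x = 19 + 36·0 = 19, valid modulo lcm(36, 12) = 36: x ≡ 19 (mod 36).
Verify: 19 mod 9 = 1, 19 mod 4 = 3, 19 mod 12 = 7.

x ≡ 19 (mod 36).


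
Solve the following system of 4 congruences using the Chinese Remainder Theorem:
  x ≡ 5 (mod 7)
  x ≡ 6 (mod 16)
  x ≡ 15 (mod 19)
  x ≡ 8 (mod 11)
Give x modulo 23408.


Product of moduli M = 7 · 16 · 19 · 11 = 23408.
Merge one congruence at a time:
  Start: x ≡ 5 (mod 7).
  Combine with x ≡ 6 (mod 16); new modulus lcm = 112.
    Write x = 5 + 7·t and substitute into x ≡ 6 (mod 16): 7·t ≡ 6 − 5 = 1 (mod 16).
    The inverse of 7 mod 16 is 7 (since 7·7 = 49 = 3·16 + 1), so t ≡ 7·1 = 7 ≡ 7 (mod 16).
    Then x = 5 + 7·7 = 54, valid modulo lcm(7, 16) = 112: x ≡ 54 (mod 112).
  Combine with x ≡ 15 (mod 19); new modulus lcm = 2128.
    Write x = 54 + 112·t and substitute into x ≡ 15 (mod 19): 112·t ≡ 15 − 54 = -39 (mod 19).
    Reduce coefficients mod 19: 17·t ≡ 18 (mod 19).
    The inverse of 17 mod 19 is 9 (since 17·9 = 153 = 8·19 + 1), so t ≡ 9·18 = 162 ≡ 10 (mod 19).
    Then x = 54 + 112·10 = 1174, valid modulo lcm(112, 19) = 2128: x ≡ 1174 (mod 2128).
  Combine with x ≡ 8 (mod 11); new modulus lcm = 23408.
    Write x = 1174 + 2128·t and substitute into x ≡ 8 (mod 11): 2128·t ≡ 8 − 1174 = -1166 (mod 11).
    Reduce coefficients mod 11: 5·t ≡ 0 (mod 11).
    The inverse of 5 mod 11 is 9 (since 5·9 = 45 = 4·11 + 1), so t ≡ 9·0 = 0 ≡ 0 (mod 11).
    Then x = 1174 + 2128·0 = 1174, valid modulo lcm(2128, 11) = 23408: x ≡ 1174 (mod 23408).
Verify against each original: 1174 mod 7 = 5, 1174 mod 16 = 6, 1174 mod 19 = 15, 1174 mod 11 = 8.

x ≡ 1174 (mod 23408).


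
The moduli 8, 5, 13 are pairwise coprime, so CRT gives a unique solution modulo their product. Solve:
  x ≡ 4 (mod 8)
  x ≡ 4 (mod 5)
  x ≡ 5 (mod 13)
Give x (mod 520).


Moduli 8, 5, 13 are pairwise coprime; by CRT there is a unique solution modulo M = 8 · 5 · 13 = 520.
Solve pairwise, accumulating the modulus:
  Start with x ≡ 4 (mod 8).
  Combine with x ≡ 4 (mod 5): since gcd(8, 5) = 1, we get a unique residue mod 40.
    Write x = 4 + 8·t and substitute into x ≡ 4 (mod 5): 8·t ≡ 4 − 4 = 0 (mod 5).
    Reduce coefficients mod 5: 3·t ≡ 0 (mod 5).
    The inverse of 3 mod 5 is 2 (since 3·2 = 6 = 1·5 + 1), so t ≡ 2·0 = 0 ≡ 0 (mod 5).
    Then x = 4 + 8·0 = 4, valid modulo lcm(8, 5) = 40: x ≡ 4 (mod 40).
  Combine with x ≡ 5 (mod 13): since gcd(40, 13) = 1, we get a unique residue mod 520.
    Write x = 4 + 40·t and substitute into x ≡ 5 (mod 13): 40·t ≡ 5 − 4 = 1 (mod 13).
    Reduce coefficients mod 13: 1·t ≡ 1 (mod 13).
    So t ≡ 1 (mod 13).
    Then x = 4 + 40·1 = 44, valid modulo lcm(40, 13) = 520: x ≡ 44 (mod 520).
Verify: 44 mod 8 = 4 ✓, 44 mod 5 = 4 ✓, 44 mod 13 = 5 ✓.

x ≡ 44 (mod 520).


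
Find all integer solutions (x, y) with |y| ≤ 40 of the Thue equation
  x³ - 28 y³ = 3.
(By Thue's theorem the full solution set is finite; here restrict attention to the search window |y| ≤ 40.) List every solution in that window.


The equation is x³ - 28y³ = 3. For fixed y, x³ = 28·y³ + 3, so a solution requires the RHS to be a perfect cube.
Strategy: iterate y from -40 to 40, compute RHS = 28·y³ + 3, and check whether it is a (positive or negative) perfect cube.
Check small values of y:
  y = 0: RHS = 3 is not a perfect cube.
  y = 1: RHS = 31 is not a perfect cube.
  y = -1: RHS = -25 is not a perfect cube.
  y = 2: RHS = 227 is not a perfect cube.
  y = -2: RHS = -221 is not a perfect cube.
  y = 3: RHS = 759 is not a perfect cube.
  y = -3: RHS = -753 is not a perfect cube.
Continuing the search up to |y| = 40 finds no solutions either.
No (x, y) in the scanned range satisfies the equation.

No integer solutions with |y| ≤ 40.


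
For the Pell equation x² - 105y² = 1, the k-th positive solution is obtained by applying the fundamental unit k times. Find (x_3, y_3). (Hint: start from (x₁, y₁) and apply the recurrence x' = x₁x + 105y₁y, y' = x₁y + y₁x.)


Step 1: Find the fundamental solution (x₁, y₁) of x² - 105y² = 1.
  Expand √105 as a continued fraction. a₀ = ⌊√105⌋ = 10; iterate m_{k+1} = d_k·a_k − m_k, d_{k+1} = (105 − m_{k+1}²)/d_k, a_{k+1} = ⌊(a₀ + m_{k+1})/d_{k+1}⌋ (starting m₀ = 0, d₀ = 1), with convergents p_k = a_k·p_{k-1} + p_{k-2}, q_k = a_k·q_{k-1} + q_{k-2} (p₋₁ = 1, q₋₁ = 0):
  k = 0: a₀ = 10; p₀/q₀ = 10/1; p₀² − 105·q₀² = 100 − 105 = -5.
  k = 1: m = 10, d = 5, a = ⌊(10 + 10)/5⌋ = 4; p/q = (4·10 + 1)/(4·1 + 0) = 41/4; p² − 105·q² = 1681 − 1680 = 1.
  The first convergent with p² − 105·q² = 1 gives the fundamental solution (x₁, y₁) = (41, 4).
Step 2: Apply the recurrence (x_{n+1}, y_{n+1}) = (x₁x_n + 105y₁y_n, x₁y_n + y₁x_n) repeatedly.
  From (x_1, y_1) = (41, 4): x_2 = 41·41 + 105·4·4 = 3361; y_2 = 41·4 + 4·41 = 328.
  From (x_2, y_2) = (3361, 328): x_3 = 41·3361 + 105·4·328 = 275561; y_3 = 41·328 + 4·3361 = 26892.
Step 3: Verify x_3² - 105·y_3² = 75933864721 - 75933864720 = 1 (should be 1). ✓

(x_1, y_1) = (41, 4); (x_3, y_3) = (275561, 26892).


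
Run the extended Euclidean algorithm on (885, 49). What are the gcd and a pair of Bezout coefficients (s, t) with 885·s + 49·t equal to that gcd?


Euclidean algorithm on (885, 49) — divide until remainder is 0:
  885 = 18 · 49 + 3
  49 = 16 · 3 + 1
  3 = 3 · 1 + 0
gcd(885, 49) = 1.
Track Bezout coefficients alongside the remainders: start with r₀ = 885 = a·1 + b·0 (s = 1, t = 0) and r₁ = 49 = a·0 + b·1 (s = 0, t = 1); each new remainder r_{k+1} = r_{k-1} − q_k·r_k inherits s_{k+1} = s_{k-1} − q_k·s_k, t_{k+1} = t_{k-1} − q_k·t_k, so r_k = a·s_k + b·t_k at every step:
  q = 18: r = 3, s = 1 − 18·0 = 1, t = 0 − 18·1 = -18  (check: 885·1 + 49·(-18) = 3)
  q = 16: r = 1, s = 0 − 16·1 = -16, t = 1 − 16·(-18) = 289  (check: 885·(-16) + 49·289 = 1)
The row with r = 1 (the gcd) gives the Bezout coefficients s = -16, t = 289.
Result: 885 · (-16) + 49 · (289) = 1.

gcd(885, 49) = 1; s = -16, t = 289 (check: 885·(-16) + 49·289 = 1).


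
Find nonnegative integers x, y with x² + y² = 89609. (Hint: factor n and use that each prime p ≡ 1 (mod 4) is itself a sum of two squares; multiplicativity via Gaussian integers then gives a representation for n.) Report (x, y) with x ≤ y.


Step 1: Factor n = 89609 = 13 · 61 · 113.
Step 2: Check the mod-4 condition on each prime factor: 13 ≡ 1 (mod 4), exponent 1; 61 ≡ 1 (mod 4), exponent 1; 113 ≡ 1 (mod 4), exponent 1.
All primes ≡ 3 (mod 4) appear to even exponent (or don't appear), so by the two-squares theorem n IS expressible as a sum of two squares.
Step 3: Build a representation. Here n = 13 · 61 · 113 is a product of primes ≡ 1 (mod 4). Each prime p ≡ 1 (mod 4) is itself a sum of two squares; find a² by testing p − a² for a perfect square:
  13: 13 − 1² = 12, 13 − 2² = 9 = 3² ⇒ 13 = 2² + 3².
  61: 61 − 1² = 60, 61 − 2² = 57, 61 − 3² = 52, 61 − 4² = 45, 61 − 5² = 36 = 6² ⇒ 61 = 5² + 6².
  113: 113 − 1² = 112, 113 − 2² = 109, 113 − 3² = 104, 113 − 4² = 97, 113 − 5² = 88, 113 − 6² = 77, 113 − 7² = 64 = 8² ⇒ 113 = 7² + 8².
  Combine using the Brahmagupta–Fibonacci identity (a² + b²)(c² + d²) = (ac − bd)² + (ad + bc)² = (ac + bd)² + (ad − bc)²:
  13 · 61 = 793: from (2² + 3²)(5² + 6²), take (2·5 − 3·6, 2·6 + 3·5) = (10 − 18, 12 + 15) = (-8, 27); dropping signs (only squares matter) gives (8, 27); check 8² + 27² = 64 + 729 = 793 ✓.
  793 · 113 = 89609: from (8² + 27²)(7² + 8²), take (8·7 − 27·8, 8·8 + 27·7) = (56 − 216, 64 + 189) = (-160, 253); dropping signs (only squares matter) gives (160, 253); check 160² + 253² = 25600 + 64009 = 89609 ✓.
Step 4: Order so x ≤ y and verify: 160² + 253² = 25600 + 64009 = 89609 = n. ✓

n = 89609 = 160² + 253² (one valid representation with x ≤ y).


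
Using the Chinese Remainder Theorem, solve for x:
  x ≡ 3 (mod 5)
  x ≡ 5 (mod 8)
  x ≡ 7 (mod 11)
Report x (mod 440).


Moduli 5, 8, 11 are pairwise coprime; by CRT there is a unique solution modulo M = 5 · 8 · 11 = 440.
Solve pairwise, accumulating the modulus:
  Start with x ≡ 3 (mod 5).
  Combine with x ≡ 5 (mod 8): since gcd(5, 8) = 1, we get a unique residue mod 40.
    Write x = 3 + 5·t and substitute into x ≡ 5 (mod 8): 5·t ≡ 5 − 3 = 2 (mod 8).
    The inverse of 5 mod 8 is 5 (since 5·5 = 25 = 3·8 + 1), so t ≡ 5·2 = 10 ≡ 2 (mod 8).
    Then x = 3 + 5·2 = 13, valid modulo lcm(5, 8) = 40: x ≡ 13 (mod 40).
  Combine with x ≡ 7 (mod 11): since gcd(40, 11) = 1, we get a unique residue mod 440.
    Write x = 13 + 40·t and substitute into x ≡ 7 (mod 11): 40·t ≡ 7 − 13 = -6 (mod 11).
    Reduce coefficients mod 11: 7·t ≡ 5 (mod 11).
    The inverse of 7 mod 11 is 8 (since 7·8 = 56 = 5·11 + 1), so t ≡ 8·5 = 40 ≡ 7 (mod 11).
    Then x = 13 + 40·7 = 293, valid modulo lcm(40, 11) = 440: x ≡ 293 (mod 440).
Verify: 293 mod 5 = 3 ✓, 293 mod 8 = 5 ✓, 293 mod 11 = 7 ✓.

x ≡ 293 (mod 440).


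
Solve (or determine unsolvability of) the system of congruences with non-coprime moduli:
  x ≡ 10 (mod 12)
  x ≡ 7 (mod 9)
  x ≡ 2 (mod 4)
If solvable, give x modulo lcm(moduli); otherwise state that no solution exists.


Moduli 12, 9, 4 are not pairwise coprime, so CRT works modulo lcm(m_i) when all pairwise compatibility conditions hold.
Pairwise compatibility: gcd(m_i, m_j) must divide a_i - a_j for every pair.
Merge one congruence at a time:
  Start: x ≡ 10 (mod 12).
  Combine with x ≡ 7 (mod 9): gcd(12, 9) = 3; 7 - 10 = -3, which IS divisible by 3, so compatible.
    Write x = 10 + 12·t and substitute into x ≡ 7 (mod 9): 12·t ≡ 7 − 10 = -3 (mod 9).
    Divide the congruence (and modulus) by g = 3: 4·t ≡ -1 (mod 3).
    Reduce coefficients mod 3: 1·t ≡ 2 (mod 3).
    So t ≡ 2 (mod 3).
    Then x = 10 + 12·2 = 34, valid modulo lcm(12, 9) = 36: x ≡ 34 (mod 36).
  Combine with x ≡ 2 (mod 4): gcd(36, 4) = 4; 2 - 34 = -32, which IS divisible by 4, so compatible.
    Write x = 34 + 36·t and substitute into x ≡ 2 (mod 4): 36·t ≡ 2 − 34 = -32 (mod 4).
    Divide the congruence (and modulus) by g = 4: 9·t ≡ -8 (mod 1).
    Modulo 1 every t works; take t = 0.
    Then x = 34 + 36·0 = 34, valid modulo lcm(36, 4) = 36: x ≡ 34 (mod 36).
Verify: 34 mod 12 = 10, 34 mod 9 = 7, 34 mod 4 = 2.

x ≡ 34 (mod 36).


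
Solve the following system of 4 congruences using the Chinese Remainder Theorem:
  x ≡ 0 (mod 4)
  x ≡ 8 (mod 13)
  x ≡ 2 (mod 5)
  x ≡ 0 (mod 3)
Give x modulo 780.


Product of moduli M = 4 · 13 · 5 · 3 = 780.
Merge one congruence at a time:
  Start: x ≡ 0 (mod 4).
  Combine with x ≡ 8 (mod 13); new modulus lcm = 52.
    Write x = 0 + 4·t and substitute into x ≡ 8 (mod 13): 4·t ≡ 8 − 0 = 8 (mod 13).
    The inverse of 4 mod 13 is 10 (since 4·10 = 40 = 3·13 + 1), so t ≡ 10·8 = 80 ≡ 2 (mod 13).
    Then x = 0 + 4·2 = 8, valid modulo lcm(4, 13) = 52: x ≡ 8 (mod 52).
  Combine with x ≡ 2 (mod 5); new modulus lcm = 260.
    Write x = 8 + 52·t and substitute into x ≡ 2 (mod 5): 52·t ≡ 2 − 8 = -6 (mod 5).
    Reduce coefficients mod 5: 2·t ≡ 4 (mod 5).
    The inverse of 2 mod 5 is 3 (since 2·3 = 6 = 1·5 + 1), so t ≡ 3·4 = 12 ≡ 2 (mod 5).
    Then x = 8 + 52·2 = 112, valid modulo lcm(52, 5) = 260: x ≡ 112 (mod 260).
  Combine with x ≡ 0 (mod 3); new modulus lcm = 780.
    Write x = 112 + 260·t and substitute into x ≡ 0 (mod 3): 260·t ≡ 0 − 112 = -112 (mod 3).
    Reduce coefficients mod 3: 2·t ≡ 2 (mod 3).
    The inverse of 2 mod 3 is 2 (since 2·2 = 4 = 1·3 + 1), so t ≡ 2·2 = 4 ≡ 1 (mod 3).
    Then x = 112 + 260·1 = 372, valid modulo lcm(260, 3) = 780: x ≡ 372 (mod 780).
Verify against each original: 372 mod 4 = 0, 372 mod 13 = 8, 372 mod 5 = 2, 372 mod 3 = 0.

x ≡ 372 (mod 780).


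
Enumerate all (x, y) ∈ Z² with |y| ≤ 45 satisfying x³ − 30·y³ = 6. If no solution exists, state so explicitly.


The equation is x³ - 30y³ = 6. For fixed y, x³ = 30·y³ + 6, so a solution requires the RHS to be a perfect cube.
Strategy: iterate y from -45 to 45, compute RHS = 30·y³ + 6, and check whether it is a (positive or negative) perfect cube.
Check small values of y:
  y = 0: RHS = 6 is not a perfect cube.
  y = 1: RHS = 36 is not a perfect cube.
  y = -1: RHS = -24 is not a perfect cube.
  y = 2: RHS = 246 is not a perfect cube.
  y = -2: RHS = -234 is not a perfect cube.
  y = 3: RHS = 816 is not a perfect cube.
  y = -3: RHS = -804 is not a perfect cube.
Continuing the search up to |y| = 45 finds no solutions either.
No (x, y) in the scanned range satisfies the equation.

No integer solutions with |y| ≤ 45.


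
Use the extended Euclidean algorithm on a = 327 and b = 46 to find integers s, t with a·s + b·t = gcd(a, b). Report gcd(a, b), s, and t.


Euclidean algorithm on (327, 46) — divide until remainder is 0:
  327 = 7 · 46 + 5
  46 = 9 · 5 + 1
  5 = 5 · 1 + 0
gcd(327, 46) = 1.
Track Bezout coefficients alongside the remainders: start with r₀ = 327 = a·1 + b·0 (s = 1, t = 0) and r₁ = 46 = a·0 + b·1 (s = 0, t = 1); each new remainder r_{k+1} = r_{k-1} − q_k·r_k inherits s_{k+1} = s_{k-1} − q_k·s_k, t_{k+1} = t_{k-1} − q_k·t_k, so r_k = a·s_k + b·t_k at every step:
  q = 7: r = 5, s = 1 − 7·0 = 1, t = 0 − 7·1 = -7  (check: 327·1 + 46·(-7) = 5)
  q = 9: r = 1, s = 0 − 9·1 = -9, t = 1 − 9·(-7) = 64  (check: 327·(-9) + 46·64 = 1)
The row with r = 1 (the gcd) gives the Bezout coefficients s = -9, t = 64.
Result: 327 · (-9) + 46 · (64) = 1.

gcd(327, 46) = 1; s = -9, t = 64 (check: 327·(-9) + 46·64 = 1).


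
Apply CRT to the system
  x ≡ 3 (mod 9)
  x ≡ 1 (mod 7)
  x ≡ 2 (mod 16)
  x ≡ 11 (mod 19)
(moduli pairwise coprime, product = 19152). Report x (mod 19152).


Product of moduli M = 9 · 7 · 16 · 19 = 19152.
Merge one congruence at a time:
  Start: x ≡ 3 (mod 9).
  Combine with x ≡ 1 (mod 7); new modulus lcm = 63.
    Write x = 3 + 9·t and substitute into x ≡ 1 (mod 7): 9·t ≡ 1 − 3 = -2 (mod 7).
    Reduce coefficients mod 7: 2·t ≡ 5 (mod 7).
    The inverse of 2 mod 7 is 4 (since 2·4 = 8 = 1·7 + 1), so t ≡ 4·5 = 20 ≡ 6 (mod 7).
    Then x = 3 + 9·6 = 57, valid modulo lcm(9, 7) = 63: x ≡ 57 (mod 63).
  Combine with x ≡ 2 (mod 16); new modulus lcm = 1008.
    Write x = 57 + 63·t and substitute into x ≡ 2 (mod 16): 63·t ≡ 2 − 57 = -55 (mod 16).
    Reduce coefficients mod 16: 15·t ≡ 9 (mod 16).
    The inverse of 15 mod 16 is 15 (since 15·15 = 225 = 14·16 + 1), so t ≡ 15·9 = 135 ≡ 7 (mod 16).
    Then x = 57 + 63·7 = 498, valid modulo lcm(63, 16) = 1008: x ≡ 498 (mod 1008).
  Combine with x ≡ 11 (mod 19); new modulus lcm = 19152.
    Write x = 498 + 1008·t and substitute into x ≡ 11 (mod 19): 1008·t ≡ 11 − 498 = -487 (mod 19).
    Reduce coefficients mod 19: 1·t ≡ 7 (mod 19).
    So t ≡ 7 (mod 19).
    Then x = 498 + 1008·7 = 7554, valid modulo lcm(1008, 19) = 19152: x ≡ 7554 (mod 19152).
Verify against each original: 7554 mod 9 = 3, 7554 mod 7 = 1, 7554 mod 16 = 2, 7554 mod 19 = 11.

x ≡ 7554 (mod 19152).


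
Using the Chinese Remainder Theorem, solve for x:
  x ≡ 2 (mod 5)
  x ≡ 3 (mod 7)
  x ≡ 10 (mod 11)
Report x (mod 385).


Moduli 5, 7, 11 are pairwise coprime; by CRT there is a unique solution modulo M = 5 · 7 · 11 = 385.
Solve pairwise, accumulating the modulus:
  Start with x ≡ 2 (mod 5).
  Combine with x ≡ 3 (mod 7): since gcd(5, 7) = 1, we get a unique residue mod 35.
    Write x = 2 + 5·t and substitute into x ≡ 3 (mod 7): 5·t ≡ 3 − 2 = 1 (mod 7).
    The inverse of 5 mod 7 is 3 (since 5·3 = 15 = 2·7 + 1), so t ≡ 3·1 = 3 ≡ 3 (mod 7).
    Then x = 2 + 5·3 = 17, valid modulo lcm(5, 7) = 35: x ≡ 17 (mod 35).
  Combine with x ≡ 10 (mod 11): since gcd(35, 11) = 1, we get a unique residue mod 385.
    Write x = 17 + 35·t and substitute into x ≡ 10 (mod 11): 35·t ≡ 10 − 17 = -7 (mod 11).
    Reduce coefficients mod 11: 2·t ≡ 4 (mod 11).
    The inverse of 2 mod 11 is 6 (since 2·6 = 12 = 1·11 + 1), so t ≡ 6·4 = 24 ≡ 2 (mod 11).
    Then x = 17 + 35·2 = 87, valid modulo lcm(35, 11) = 385: x ≡ 87 (mod 385).
Verify: 87 mod 5 = 2 ✓, 87 mod 7 = 3 ✓, 87 mod 11 = 10 ✓.

x ≡ 87 (mod 385).


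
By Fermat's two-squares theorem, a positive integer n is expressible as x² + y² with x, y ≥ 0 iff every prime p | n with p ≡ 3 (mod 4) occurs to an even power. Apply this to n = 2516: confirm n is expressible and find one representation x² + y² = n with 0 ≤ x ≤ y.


Step 1: Factor n = 2516 = 2^2 · 17 · 37.
Step 2: Check the mod-4 condition on each prime factor: 2 = 2 (special); 17 ≡ 1 (mod 4), exponent 1; 37 ≡ 1 (mod 4), exponent 1.
All primes ≡ 3 (mod 4) appear to even exponent (or don't appear), so by the two-squares theorem n IS expressible as a sum of two squares.
Step 3: Build a representation. Group n = k² · m with k = 2 and m = 17 · 37 = 629 (a product of primes ≡ 1 (mod 4)); a representation of m scales to one of n via (k·x)² + (k·y)² = k²(x² + y²). Each prime p ≡ 1 (mod 4) is itself a sum of two squares; find a² by testing p − a² for a perfect square:
  17: 17 − 1² = 16 = 4² ⇒ 17 = 1² + 4².
  37: 37 − 1² = 36 = 6² ⇒ 37 = 1² + 6².
  Combine using the Brahmagupta–Fibonacci identity (a² + b²)(c² + d²) = (ac − bd)² + (ad + bc)² = (ac + bd)² + (ad − bc)²:
  17 · 37 = 629: from (1² + 4²)(1² + 6²), take (1·1 − 4·6, 1·6 + 4·1) = (1 − 24, 6 + 4) = (-23, 10); dropping signs (only squares matter) gives (23, 10); check 23² + 10² = 529 + 100 = 629 ✓.
  Scale by k = 2: (2·23, 2·10) = (46, 20).
Step 4: Order so x ≤ y and verify: 20² + 46² = 400 + 2116 = 2516 = n. ✓

n = 2516 = 20² + 46² (one valid representation with x ≤ y).


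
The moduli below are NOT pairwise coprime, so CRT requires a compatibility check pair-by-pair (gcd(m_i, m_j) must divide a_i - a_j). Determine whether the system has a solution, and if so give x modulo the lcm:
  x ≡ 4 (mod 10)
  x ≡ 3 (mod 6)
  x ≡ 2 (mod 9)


Moduli 10, 6, 9 are not pairwise coprime, so CRT works modulo lcm(m_i) when all pairwise compatibility conditions hold.
Pairwise compatibility: gcd(m_i, m_j) must divide a_i - a_j for every pair.
Merge one congruence at a time:
  Start: x ≡ 4 (mod 10).
  Combine with x ≡ 3 (mod 6): gcd(10, 6) = 2, and 3 - 4 = -1 is NOT divisible by 2.
    ⇒ system is inconsistent (no integer solution).

No solution (the system is inconsistent).


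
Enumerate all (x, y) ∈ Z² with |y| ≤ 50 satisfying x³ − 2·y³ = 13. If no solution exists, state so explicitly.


The equation is x³ - 2y³ = 13. For fixed y, x³ = 2·y³ + 13, so a solution requires the RHS to be a perfect cube.
Strategy: iterate y from -50 to 50, compute RHS = 2·y³ + 13, and check whether it is a (positive or negative) perfect cube.
Check small values of y:
  y = 0: RHS = 13 is not a perfect cube.
  y = 1: RHS = 15 is not a perfect cube.
  y = -1: RHS = 11 is not a perfect cube.
  y = 2: RHS = 29 is not a perfect cube.
  y = -2: RHS = -3 is not a perfect cube.
  y = 3: RHS = 67 is not a perfect cube.
  y = -3: RHS = -41 is not a perfect cube.
Continuing the search up to |y| = 50 finds no solutions either.
No (x, y) in the scanned range satisfies the equation.

No integer solutions with |y| ≤ 50.


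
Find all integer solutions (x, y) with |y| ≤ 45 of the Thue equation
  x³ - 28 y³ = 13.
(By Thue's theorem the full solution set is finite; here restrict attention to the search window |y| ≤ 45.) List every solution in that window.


The equation is x³ - 28y³ = 13. For fixed y, x³ = 28·y³ + 13, so a solution requires the RHS to be a perfect cube.
Strategy: iterate y from -45 to 45, compute RHS = 28·y³ + 13, and check whether it is a (positive or negative) perfect cube.
Check small values of y:
  y = 0: RHS = 13 is not a perfect cube.
  y = 1: RHS = 41 is not a perfect cube.
  y = -1: RHS = -15 is not a perfect cube.
  y = 2: RHS = 237 is not a perfect cube.
  y = -2: RHS = -211 is not a perfect cube.
  y = 3: RHS = 769 is not a perfect cube.
  y = -3: RHS = -743 is not a perfect cube.
Continuing the search up to |y| = 45 finds no solutions either.
No (x, y) in the scanned range satisfies the equation.

No integer solutions with |y| ≤ 45.


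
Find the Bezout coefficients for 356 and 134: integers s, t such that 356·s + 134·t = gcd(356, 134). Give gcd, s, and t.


Euclidean algorithm on (356, 134) — divide until remainder is 0:
  356 = 2 · 134 + 88
  134 = 1 · 88 + 46
  88 = 1 · 46 + 42
  46 = 1 · 42 + 4
  42 = 10 · 4 + 2
  4 = 2 · 2 + 0
gcd(356, 134) = 2.
Track Bezout coefficients alongside the remainders: start with r₀ = 356 = a·1 + b·0 (s = 1, t = 0) and r₁ = 134 = a·0 + b·1 (s = 0, t = 1); each new remainder r_{k+1} = r_{k-1} − q_k·r_k inherits s_{k+1} = s_{k-1} − q_k·s_k, t_{k+1} = t_{k-1} − q_k·t_k, so r_k = a·s_k + b·t_k at every step:
  q = 2: r = 88, s = 1 − 2·0 = 1, t = 0 − 2·1 = -2  (check: 356·1 + 134·(-2) = 88)
  q = 1: r = 46, s = 0 − 1·1 = -1, t = 1 − 1·(-2) = 3  (check: 356·(-1) + 134·3 = 46)
  q = 1: r = 42, s = 1 − 1·(-1) = 2, t = -2 − 1·3 = -5  (check: 356·2 + 134·(-5) = 42)
  q = 1: r = 4, s = -1 − 1·2 = -3, t = 3 − 1·(-5) = 8  (check: 356·(-3) + 134·8 = 4)
  q = 10: r = 2, s = 2 − 10·(-3) = 32, t = -5 − 10·8 = -85  (check: 356·32 + 134·(-85) = 2)
The row with r = 2 (the gcd) gives the Bezout coefficients s = 32, t = -85.
Result: 356 · (32) + 134 · (-85) = 2.

gcd(356, 134) = 2; s = 32, t = -85 (check: 356·32 + 134·(-85) = 2).


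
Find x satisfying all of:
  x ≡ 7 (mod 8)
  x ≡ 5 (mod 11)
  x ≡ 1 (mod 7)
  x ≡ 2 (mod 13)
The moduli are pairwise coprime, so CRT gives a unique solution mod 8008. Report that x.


Product of moduli M = 8 · 11 · 7 · 13 = 8008.
Merge one congruence at a time:
  Start: x ≡ 7 (mod 8).
  Combine with x ≡ 5 (mod 11); new modulus lcm = 88.
    Write x = 7 + 8·t and substitute into x ≡ 5 (mod 11): 8·t ≡ 5 − 7 = -2 (mod 11).
    Reduce coefficients mod 11: 8·t ≡ 9 (mod 11).
    The inverse of 8 mod 11 is 7 (since 8·7 = 56 = 5·11 + 1), so t ≡ 7·9 = 63 ≡ 8 (mod 11).
    Then x = 7 + 8·8 = 71, valid modulo lcm(8, 11) = 88: x ≡ 71 (mod 88).
  Combine with x ≡ 1 (mod 7); new modulus lcm = 616.
    Write x = 71 + 88·t and substitute into x ≡ 1 (mod 7): 88·t ≡ 1 − 71 = -70 (mod 7).
    Reduce coefficients mod 7: 4·t ≡ 0 (mod 7).
    The inverse of 4 mod 7 is 2 (since 4·2 = 8 = 1·7 + 1), so t ≡ 2·0 = 0 ≡ 0 (mod 7).
    Then x = 71 + 88·0 = 71, valid modulo lcm(88, 7) = 616: x ≡ 71 (mod 616).
  Combine with x ≡ 2 (mod 13); new modulus lcm = 8008.
    Write x = 71 + 616·t and substitute into x ≡ 2 (mod 13): 616·t ≡ 2 − 71 = -69 (mod 13).
    Reduce coefficients mod 13: 5·t ≡ 9 (mod 13).
    The inverse of 5 mod 13 is 8 (since 5·8 = 40 = 3·13 + 1), so t ≡ 8·9 = 72 ≡ 7 (mod 13).
    Then x = 71 + 616·7 = 4383, valid modulo lcm(616, 13) = 8008: x ≡ 4383 (mod 8008).
Verify against each original: 4383 mod 8 = 7, 4383 mod 11 = 5, 4383 mod 7 = 1, 4383 mod 13 = 2.

x ≡ 4383 (mod 8008).


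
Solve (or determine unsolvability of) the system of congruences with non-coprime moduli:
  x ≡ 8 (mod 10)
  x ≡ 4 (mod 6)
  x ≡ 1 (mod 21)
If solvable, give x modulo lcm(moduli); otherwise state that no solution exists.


Moduli 10, 6, 21 are not pairwise coprime, so CRT works modulo lcm(m_i) when all pairwise compatibility conditions hold.
Pairwise compatibility: gcd(m_i, m_j) must divide a_i - a_j for every pair.
Merge one congruence at a time:
  Start: x ≡ 8 (mod 10).
  Combine with x ≡ 4 (mod 6): gcd(10, 6) = 2; 4 - 8 = -4, which IS divisible by 2, so compatible.
    Write x = 8 + 10·t and substitute into x ≡ 4 (mod 6): 10·t ≡ 4 − 8 = -4 (mod 6).
    Divide the congruence (and modulus) by g = 2: 5·t ≡ -2 (mod 3).
    Reduce coefficients mod 3: 2·t ≡ 1 (mod 3).
    The inverse of 2 mod 3 is 2 (since 2·2 = 4 = 1·3 + 1), so t ≡ 2·1 = 2 ≡ 2 (mod 3).
    Then x = 8 + 10·2 = 28, valid modulo lcm(10, 6) = 30: x ≡ 28 (mod 30).
  Combine with x ≡ 1 (mod 21): gcd(30, 21) = 3; 1 - 28 = -27, which IS divisible by 3, so compatible.
    Write x = 28 + 30·t and substitute into x ≡ 1 (mod 21): 30·t ≡ 1 − 28 = -27 (mod 21).
    Divide the congruence (and modulus) by g = 3: 10·t ≡ -9 (mod 7).
    Reduce coefficients mod 7: 3·t ≡ 5 (mod 7).
    The inverse of 3 mod 7 is 5 (since 3·5 = 15 = 2·7 + 1), so t ≡ 5·5 = 25 ≡ 4 (mod 7).
    Then x = 28 + 30·4 = 148, valid modulo lcm(30, 21) = 210: x ≡ 148 (mod 210).
Verify: 148 mod 10 = 8, 148 mod 6 = 4, 148 mod 21 = 1.

x ≡ 148 (mod 210).


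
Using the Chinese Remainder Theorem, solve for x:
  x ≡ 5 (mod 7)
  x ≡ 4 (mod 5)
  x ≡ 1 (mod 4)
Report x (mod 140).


Moduli 7, 5, 4 are pairwise coprime; by CRT there is a unique solution modulo M = 7 · 5 · 4 = 140.
Solve pairwise, accumulating the modulus:
  Start with x ≡ 5 (mod 7).
  Combine with x ≡ 4 (mod 5): since gcd(7, 5) = 1, we get a unique residue mod 35.
    Write x = 5 + 7·t and substitute into x ≡ 4 (mod 5): 7·t ≡ 4 − 5 = -1 (mod 5).
    Reduce coefficients mod 5: 2·t ≡ 4 (mod 5).
    The inverse of 2 mod 5 is 3 (since 2·3 = 6 = 1·5 + 1), so t ≡ 3·4 = 12 ≡ 2 (mod 5).
    Then x = 5 + 7·2 = 19, valid modulo lcm(7, 5) = 35: x ≡ 19 (mod 35).
  Combine with x ≡ 1 (mod 4): since gcd(35, 4) = 1, we get a unique residue mod 140.
    Write x = 19 + 35·t and substitute into x ≡ 1 (mod 4): 35·t ≡ 1 − 19 = -18 (mod 4).
    Reduce coefficients mod 4: 3·t ≡ 2 (mod 4).
    The inverse of 3 mod 4 is 3 (since 3·3 = 9 = 2·4 + 1), so t ≡ 3·2 = 6 ≡ 2 (mod 4).
    Then x = 19 + 35·2 = 89, valid modulo lcm(35, 4) = 140: x ≡ 89 (mod 140).
Verify: 89 mod 7 = 5 ✓, 89 mod 5 = 4 ✓, 89 mod 4 = 1 ✓.

x ≡ 89 (mod 140).


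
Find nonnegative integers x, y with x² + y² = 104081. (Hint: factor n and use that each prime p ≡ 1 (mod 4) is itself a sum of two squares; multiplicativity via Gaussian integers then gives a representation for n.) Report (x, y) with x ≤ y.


Step 1: Factor n = 104081 = 29 · 37 · 97.
Step 2: Check the mod-4 condition on each prime factor: 29 ≡ 1 (mod 4), exponent 1; 37 ≡ 1 (mod 4), exponent 1; 97 ≡ 1 (mod 4), exponent 1.
All primes ≡ 3 (mod 4) appear to even exponent (or don't appear), so by the two-squares theorem n IS expressible as a sum of two squares.
Step 3: Build a representation. Here n = 29 · 37 · 97 is a product of primes ≡ 1 (mod 4). Each prime p ≡ 1 (mod 4) is itself a sum of two squares; find a² by testing p − a² for a perfect square:
  29: 29 − 1² = 28, 29 − 2² = 25 = 5² ⇒ 29 = 2² + 5².
  37: 37 − 1² = 36 = 6² ⇒ 37 = 1² + 6².
  97: 97 − 1² = 96, 97 − 2² = 93, 97 − 3² = 88, 97 − 4² = 81 = 9² ⇒ 97 = 4² + 9².
  Combine using the Brahmagupta–Fibonacci identity (a² + b²)(c² + d²) = (ac − bd)² + (ad + bc)² = (ac + bd)² + (ad − bc)²:
  29 · 37 = 1073: from (2² + 5²)(1² + 6²), take (2·1 − 5·6, 2·6 + 5·1) = (2 − 30, 12 + 5) = (-28, 17); dropping signs (only squares matter) gives (28, 17); check 28² + 17² = 784 + 289 = 1073 ✓.
  1073 · 97 = 104081: from (28² + 17²)(4² + 9²), take (28·4 − 17·9, 28·9 + 17·4) = (112 − 153, 252 + 68) = (-41, 320); dropping signs (only squares matter) gives (41, 320); check 41² + 320² = 1681 + 102400 = 104081 ✓.
Step 4: Order so x ≤ y and verify: 41² + 320² = 1681 + 102400 = 104081 = n. ✓

n = 104081 = 41² + 320² (one valid representation with x ≤ y).


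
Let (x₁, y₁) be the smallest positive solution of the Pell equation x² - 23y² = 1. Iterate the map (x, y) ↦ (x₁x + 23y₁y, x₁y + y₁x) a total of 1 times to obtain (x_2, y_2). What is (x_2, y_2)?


Step 1: Find the fundamental solution (x₁, y₁) of x² - 23y² = 1.
  Expand √23 as a continued fraction. a₀ = ⌊√23⌋ = 4; iterate m_{k+1} = d_k·a_k − m_k, d_{k+1} = (23 − m_{k+1}²)/d_k, a_{k+1} = ⌊(a₀ + m_{k+1})/d_{k+1}⌋ (starting m₀ = 0, d₀ = 1), with convergents p_k = a_k·p_{k-1} + p_{k-2}, q_k = a_k·q_{k-1} + q_{k-2} (p₋₁ = 1, q₋₁ = 0):
  k = 0: a₀ = 4; p₀/q₀ = 4/1; p₀² − 23·q₀² = 16 − 23 = -7.
  k = 1: m = 4, d = 7, a = ⌊(4 + 4)/7⌋ = 1; p/q = (1·4 + 1)/(1·1 + 0) = 5/1; p² − 23·q² = 25 − 23 = 2.
  k = 2: m = 3, d = 2, a = ⌊(4 + 3)/2⌋ = 3; p/q = (3·5 + 4)/(3·1 + 1) = 19/4; p² − 23·q² = 361 − 368 = -7.
  k = 3: m = 3, d = 7, a = ⌊(4 + 3)/7⌋ = 1; p/q = (1·19 + 5)/(1·4 + 1) = 24/5; p² − 23·q² = 576 − 575 = 1.
  The first convergent with p² − 23·q² = 1 gives the fundamental solution (x₁, y₁) = (24, 5).
Step 2: Apply the recurrence (x_{n+1}, y_{n+1}) = (x₁x_n + 23y₁y_n, x₁y_n + y₁x_n) repeatedly.
  From (x_1, y_1) = (24, 5): x_2 = 24·24 + 23·5·5 = 1151; y_2 = 24·5 + 5·24 = 240.
Step 3: Verify x_2² - 23·y_2² = 1324801 - 1324800 = 1 (should be 1). ✓

(x_1, y_1) = (24, 5); (x_2, y_2) = (1151, 240).


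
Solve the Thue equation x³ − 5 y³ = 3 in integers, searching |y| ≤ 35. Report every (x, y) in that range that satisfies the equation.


The equation is x³ - 5y³ = 3. For fixed y, x³ = 5·y³ + 3, so a solution requires the RHS to be a perfect cube.
Strategy: iterate y from -35 to 35, compute RHS = 5·y³ + 3, and check whether it is a (positive or negative) perfect cube.
Check small values of y:
  y = 0: RHS = 3 is not a perfect cube.
  y = 1: RHS = 8 = (2)³ ⇒ x = 2 works.
  y = -1: RHS = -2 is not a perfect cube.
  y = 2: RHS = 43 is not a perfect cube.
  y = -2: RHS = -37 is not a perfect cube.
  y = 3: RHS = 138 is not a perfect cube.
  y = -3: RHS = -132 is not a perfect cube.
Continuing the search up to |y| = 35 finds no further solutions beyond those listed.
Collected solutions: (2, 1).

Solutions (with |y| ≤ 35): (2, 1).


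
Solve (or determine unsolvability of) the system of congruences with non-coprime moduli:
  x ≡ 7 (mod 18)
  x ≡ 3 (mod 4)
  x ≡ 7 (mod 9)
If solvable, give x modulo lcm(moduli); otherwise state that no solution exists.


Moduli 18, 4, 9 are not pairwise coprime, so CRT works modulo lcm(m_i) when all pairwise compatibility conditions hold.
Pairwise compatibility: gcd(m_i, m_j) must divide a_i - a_j for every pair.
Merge one congruence at a time:
  Start: x ≡ 7 (mod 18).
  Combine with x ≡ 3 (mod 4): gcd(18, 4) = 2; 3 - 7 = -4, which IS divisible by 2, so compatible.
    Write x = 7 + 18·t and substitute into x ≡ 3 (mod 4): 18·t ≡ 3 − 7 = -4 (mod 4).
    Divide the congruence (and modulus) by g = 2: 9·t ≡ -2 (mod 2).
    Reduce coefficients mod 2: 1·t ≡ 0 (mod 2).
    So t ≡ 0 (mod 2).
    Then x = 7 + 18·0 = 7, valid modulo lcm(18, 4) = 36: x ≡ 7 (mod 36).
  Combine with x ≡ 7 (mod 9): gcd(36, 9) = 9; 7 - 7 = 0, which IS divisible by 9, so compatible.
    Write x = 7 + 36·t and substitute into x ≡ 7 (mod 9): 36·t ≡ 7 − 7 = 0 (mod 9).
    Divide the congruence (and modulus) by g = 9: 4·t ≡ 0 (mod 1).
    Modulo 1 every t works; take t = 0.
    Then x = 7 + 36·0 = 7, valid modulo lcm(36, 9) = 36: x ≡ 7 (mod 36).
Verify: 7 mod 18 = 7, 7 mod 4 = 3, 7 mod 9 = 7.

x ≡ 7 (mod 36).


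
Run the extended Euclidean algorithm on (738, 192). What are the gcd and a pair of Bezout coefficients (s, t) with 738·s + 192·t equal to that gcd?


Euclidean algorithm on (738, 192) — divide until remainder is 0:
  738 = 3 · 192 + 162
  192 = 1 · 162 + 30
  162 = 5 · 30 + 12
  30 = 2 · 12 + 6
  12 = 2 · 6 + 0
gcd(738, 192) = 6.
Track Bezout coefficients alongside the remainders: start with r₀ = 738 = a·1 + b·0 (s = 1, t = 0) and r₁ = 192 = a·0 + b·1 (s = 0, t = 1); each new remainder r_{k+1} = r_{k-1} − q_k·r_k inherits s_{k+1} = s_{k-1} − q_k·s_k, t_{k+1} = t_{k-1} − q_k·t_k, so r_k = a·s_k + b·t_k at every step:
  q = 3: r = 162, s = 1 − 3·0 = 1, t = 0 − 3·1 = -3  (check: 738·1 + 192·(-3) = 162)
  q = 1: r = 30, s = 0 − 1·1 = -1, t = 1 − 1·(-3) = 4  (check: 738·(-1) + 192·4 = 30)
  q = 5: r = 12, s = 1 − 5·(-1) = 6, t = -3 − 5·4 = -23  (check: 738·6 + 192·(-23) = 12)
  q = 2: r = 6, s = -1 − 2·6 = -13, t = 4 − 2·(-23) = 50  (check: 738·(-13) + 192·50 = 6)
The row with r = 6 (the gcd) gives the Bezout coefficients s = -13, t = 50.
Result: 738 · (-13) + 192 · (50) = 6.

gcd(738, 192) = 6; s = -13, t = 50 (check: 738·(-13) + 192·50 = 6).


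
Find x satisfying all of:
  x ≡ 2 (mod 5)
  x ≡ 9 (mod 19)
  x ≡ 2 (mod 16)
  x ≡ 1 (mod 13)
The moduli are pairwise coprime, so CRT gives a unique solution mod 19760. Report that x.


Product of moduli M = 5 · 19 · 16 · 13 = 19760.
Merge one congruence at a time:
  Start: x ≡ 2 (mod 5).
  Combine with x ≡ 9 (mod 19); new modulus lcm = 95.
    Write x = 2 + 5·t and substitute into x ≡ 9 (mod 19): 5·t ≡ 9 − 2 = 7 (mod 19).
    The inverse of 5 mod 19 is 4 (since 5·4 = 20 = 1·19 + 1), so t ≡ 4·7 = 28 ≡ 9 (mod 19).
    Then x = 2 + 5·9 = 47, valid modulo lcm(5, 19) = 95: x ≡ 47 (mod 95).
  Combine with x ≡ 2 (mod 16); new modulus lcm = 1520.
    Write x = 47 + 95·t and substitute into x ≡ 2 (mod 16): 95·t ≡ 2 − 47 = -45 (mod 16).
    Reduce coefficients mod 16: 15·t ≡ 3 (mod 16).
    The inverse of 15 mod 16 is 15 (since 15·15 = 225 = 14·16 + 1), so t ≡ 15·3 = 45 ≡ 13 (mod 16).
    Then x = 47 + 95·13 = 1282, valid modulo lcm(95, 16) = 1520: x ≡ 1282 (mod 1520).
  Combine with x ≡ 1 (mod 13); new modulus lcm = 19760.
    Write x = 1282 + 1520·t and substitute into x ≡ 1 (mod 13): 1520·t ≡ 1 − 1282 = -1281 (mod 13).
    Reduce coefficients mod 13: 12·t ≡ 6 (mod 13).
    The inverse of 12 mod 13 is 12 (since 12·12 = 144 = 11·13 + 1), so t ≡ 12·6 = 72 ≡ 7 (mod 13).
    Then x = 1282 + 1520·7 = 11922, valid modulo lcm(1520, 13) = 19760: x ≡ 11922 (mod 19760).
Verify against each original: 11922 mod 5 = 2, 11922 mod 19 = 9, 11922 mod 16 = 2, 11922 mod 13 = 1.

x ≡ 11922 (mod 19760).


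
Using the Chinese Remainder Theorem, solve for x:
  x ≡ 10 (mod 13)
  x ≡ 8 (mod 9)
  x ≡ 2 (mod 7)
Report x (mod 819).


Moduli 13, 9, 7 are pairwise coprime; by CRT there is a unique solution modulo M = 13 · 9 · 7 = 819.
Solve pairwise, accumulating the modulus:
  Start with x ≡ 10 (mod 13).
  Combine with x ≡ 8 (mod 9): since gcd(13, 9) = 1, we get a unique residue mod 117.
    Write x = 10 + 13·t and substitute into x ≡ 8 (mod 9): 13·t ≡ 8 − 10 = -2 (mod 9).
    Reduce coefficients mod 9: 4·t ≡ 7 (mod 9).
    The inverse of 4 mod 9 is 7 (since 4·7 = 28 = 3·9 + 1), so t ≡ 7·7 = 49 ≡ 4 (mod 9).
    Then x = 10 + 13·4 = 62, valid modulo lcm(13, 9) = 117: x ≡ 62 (mod 117).
  Combine with x ≡ 2 (mod 7): since gcd(117, 7) = 1, we get a unique residue mod 819.
    Write x = 62 + 117·t and substitute into x ≡ 2 (mod 7): 117·t ≡ 2 − 62 = -60 (mod 7).
    Reduce coefficients mod 7: 5·t ≡ 3 (mod 7).
    The inverse of 5 mod 7 is 3 (since 5·3 = 15 = 2·7 + 1), so t ≡ 3·3 = 9 ≡ 2 (mod 7).
    Then x = 62 + 117·2 = 296, valid modulo lcm(117, 7) = 819: x ≡ 296 (mod 819).
Verify: 296 mod 13 = 10 ✓, 296 mod 9 = 8 ✓, 296 mod 7 = 2 ✓.

x ≡ 296 (mod 819).


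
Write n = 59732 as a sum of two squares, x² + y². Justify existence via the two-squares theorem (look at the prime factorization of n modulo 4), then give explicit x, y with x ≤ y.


Step 1: Factor n = 59732 = 2^2 · 109 · 137.
Step 2: Check the mod-4 condition on each prime factor: 2 = 2 (special); 109 ≡ 1 (mod 4), exponent 1; 137 ≡ 1 (mod 4), exponent 1.
All primes ≡ 3 (mod 4) appear to even exponent (or don't appear), so by the two-squares theorem n IS expressible as a sum of two squares.
Step 3: Build a representation. Group n = k² · m with k = 2 and m = 109 · 137 = 14933 (a product of primes ≡ 1 (mod 4)); a representation of m scales to one of n via (k·x)² + (k·y)² = k²(x² + y²). Each prime p ≡ 1 (mod 4) is itself a sum of two squares; find a² by testing p − a² for a perfect square:
  109: 109 − 1² = 108, 109 − 2² = 105, 109 − 3² = 100 = 10² ⇒ 109 = 3² + 10².
  137: 137 − 1² = 136, 137 − 2² = 133, 137 − 3² = 128, 137 − 4² = 121 = 11² ⇒ 137 = 4² + 11².
  Combine using the Brahmagupta–Fibonacci identity (a² + b²)(c² + d²) = (ac − bd)² + (ad + bc)² = (ac + bd)² + (ad − bc)²:
  109 · 137 = 14933: from (3² + 10²)(4² + 11²), take (3·4 − 10·11, 3·11 + 10·4) = (12 − 110, 33 + 40) = (-98, 73); dropping signs (only squares matter) gives (98, 73); check 98² + 73² = 9604 + 5329 = 14933 ✓.
  Scale by k = 2: (2·98, 2·73) = (196, 146).
Step 4: Order so x ≤ y and verify: 146² + 196² = 21316 + 38416 = 59732 = n. ✓

n = 59732 = 146² + 196² (one valid representation with x ≤ y).


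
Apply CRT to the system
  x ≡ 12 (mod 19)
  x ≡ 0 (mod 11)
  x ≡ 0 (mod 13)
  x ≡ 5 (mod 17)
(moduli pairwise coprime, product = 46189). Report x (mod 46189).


Product of moduli M = 19 · 11 · 13 · 17 = 46189.
Merge one congruence at a time:
  Start: x ≡ 12 (mod 19).
  Combine with x ≡ 0 (mod 11); new modulus lcm = 209.
    Write x = 12 + 19·t and substitute into x ≡ 0 (mod 11): 19·t ≡ 0 − 12 = -12 (mod 11).
    Reduce coefficients mod 11: 8·t ≡ 10 (mod 11).
    The inverse of 8 mod 11 is 7 (since 8·7 = 56 = 5·11 + 1), so t ≡ 7·10 = 70 ≡ 4 (mod 11).
    Then x = 12 + 19·4 = 88, valid modulo lcm(19, 11) = 209: x ≡ 88 (mod 209).
  Combine with x ≡ 0 (mod 13); new modulus lcm = 2717.
    Write x = 88 + 209·t and substitute into x ≡ 0 (mod 13): 209·t ≡ 0 − 88 = -88 (mod 13).
    Reduce coefficients mod 13: 1·t ≡ 3 (mod 13).
    So t ≡ 3 (mod 13).
    Then x = 88 + 209·3 = 715, valid modulo lcm(209, 13) = 2717: x ≡ 715 (mod 2717).
  Combine with x ≡ 5 (mod 17); new modulus lcm = 46189.
    Write x = 715 + 2717·t and substitute into x ≡ 5 (mod 17): 2717·t ≡ 5 − 715 = -710 (mod 17).
    Reduce coefficients mod 17: 14·t ≡ 4 (mod 17).
    The inverse of 14 mod 17 is 11 (since 14·11 = 154 = 9·17 + 1), so t ≡ 11·4 = 44 ≡ 10 (mod 17).
    Then x = 715 + 2717·10 = 27885, valid modulo lcm(2717, 17) = 46189: x ≡ 27885 (mod 46189).
Verify against each original: 27885 mod 19 = 12, 27885 mod 11 = 0, 27885 mod 13 = 0, 27885 mod 17 = 5.

x ≡ 27885 (mod 46189).


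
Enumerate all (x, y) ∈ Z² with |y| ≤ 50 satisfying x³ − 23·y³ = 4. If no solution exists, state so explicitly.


The equation is x³ - 23y³ = 4. For fixed y, x³ = 23·y³ + 4, so a solution requires the RHS to be a perfect cube.
Strategy: iterate y from -50 to 50, compute RHS = 23·y³ + 4, and check whether it is a (positive or negative) perfect cube.
Check small values of y:
  y = 0: RHS = 4 is not a perfect cube.
  y = 1: RHS = 27 = (3)³ ⇒ x = 3 works.
  y = -1: RHS = -19 is not a perfect cube.
  y = 2: RHS = 188 is not a perfect cube.
  y = -2: RHS = -180 is not a perfect cube.
  y = 3: RHS = 625 is not a perfect cube.
  y = -3: RHS = -617 is not a perfect cube.
Continuing the search up to |y| = 50 finds no further solutions beyond those listed.
Collected solutions: (3, 1).

Solutions (with |y| ≤ 50): (3, 1).
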